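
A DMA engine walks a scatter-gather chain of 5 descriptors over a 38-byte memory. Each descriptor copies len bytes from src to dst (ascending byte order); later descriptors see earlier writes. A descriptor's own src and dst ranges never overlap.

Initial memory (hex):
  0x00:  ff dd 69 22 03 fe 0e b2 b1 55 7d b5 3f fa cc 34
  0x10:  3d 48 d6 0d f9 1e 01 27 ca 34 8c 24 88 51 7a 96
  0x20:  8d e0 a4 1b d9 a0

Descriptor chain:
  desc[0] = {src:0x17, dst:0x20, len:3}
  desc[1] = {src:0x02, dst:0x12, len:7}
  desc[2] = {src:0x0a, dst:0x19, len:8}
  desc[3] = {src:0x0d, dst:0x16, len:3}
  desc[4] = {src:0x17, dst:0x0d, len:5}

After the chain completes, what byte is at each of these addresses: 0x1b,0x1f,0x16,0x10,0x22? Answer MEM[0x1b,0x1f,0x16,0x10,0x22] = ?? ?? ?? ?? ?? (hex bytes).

MEM[0x1b,0x1f,0x16,0x10,0x22] = 3f 3d fa b5 34

D0: mem[0x20..0x22] <- [27 ca 34]
D1: mem[0x12..0x18] <- [69 22 03 fe 0e b2 b1]
D2: mem[0x19..0x20] <- [7d b5 3f fa cc 34 3d 48]
D3: mem[0x16..0x18] <- [fa cc 34]
D4: mem[0x0d..0x11] <- [cc 34 7d b5 3f]
query mem[0x1b]=0x3f, mem[0x1f]=0x3d, mem[0x16]=0xfa, mem[0x10]=0xb5, mem[0x22]=0x34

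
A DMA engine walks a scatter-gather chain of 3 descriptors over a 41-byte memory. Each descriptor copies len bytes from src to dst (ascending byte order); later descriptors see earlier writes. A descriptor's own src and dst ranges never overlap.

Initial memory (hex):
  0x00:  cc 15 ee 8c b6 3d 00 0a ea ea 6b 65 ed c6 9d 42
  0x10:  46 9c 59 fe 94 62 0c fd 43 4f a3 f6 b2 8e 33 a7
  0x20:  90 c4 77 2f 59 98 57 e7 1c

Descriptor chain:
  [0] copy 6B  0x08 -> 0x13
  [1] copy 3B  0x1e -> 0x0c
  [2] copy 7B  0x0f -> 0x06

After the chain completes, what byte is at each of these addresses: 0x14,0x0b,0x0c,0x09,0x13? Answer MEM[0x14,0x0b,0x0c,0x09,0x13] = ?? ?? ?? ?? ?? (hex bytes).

MEM[0x14,0x0b,0x0c,0x09,0x13] = ea ea 6b 59 ea

D0: mem[0x13..0x18] <- [ea ea 6b 65 ed c6]
D1: mem[0x0c..0x0e] <- [33 a7 90]
D2: mem[0x06..0x0c] <- [42 46 9c 59 ea ea 6b]
query mem[0x14]=0xea, mem[0x0b]=0xea, mem[0x0c]=0x6b, mem[0x09]=0x59, mem[0x13]=0xea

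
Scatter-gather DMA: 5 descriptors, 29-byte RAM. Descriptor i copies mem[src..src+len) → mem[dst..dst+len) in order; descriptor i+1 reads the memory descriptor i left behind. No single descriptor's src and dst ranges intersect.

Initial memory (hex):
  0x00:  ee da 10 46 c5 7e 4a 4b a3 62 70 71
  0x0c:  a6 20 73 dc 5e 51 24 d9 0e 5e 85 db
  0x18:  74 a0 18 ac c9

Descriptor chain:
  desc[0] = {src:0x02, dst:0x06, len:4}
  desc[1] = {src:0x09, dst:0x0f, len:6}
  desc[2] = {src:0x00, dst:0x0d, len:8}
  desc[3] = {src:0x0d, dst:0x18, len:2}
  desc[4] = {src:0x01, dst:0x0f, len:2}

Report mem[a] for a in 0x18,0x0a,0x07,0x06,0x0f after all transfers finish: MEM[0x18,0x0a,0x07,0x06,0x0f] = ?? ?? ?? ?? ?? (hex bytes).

#0 dst[0x06+4] := {0x10,0x46,0xc5,0x7e}
#1 dst[0x0f+6] := {0x7e,0x70,0x71,0xa6,0x20,0x73}
#2 dst[0x0d+8] := {0xee,0xda,0x10,0x46,0xc5,0x7e,0x10,0x46}
#3 dst[0x18+2] := {0xee,0xda}
#4 dst[0x0f+2] := {0xda,0x10}
query mem[0x18]=0xee, mem[0x0a]=0x70, mem[0x07]=0x46, mem[0x06]=0x10, mem[0x0f]=0xda

MEM[0x18,0x0a,0x07,0x06,0x0f] = ee 70 46 10 da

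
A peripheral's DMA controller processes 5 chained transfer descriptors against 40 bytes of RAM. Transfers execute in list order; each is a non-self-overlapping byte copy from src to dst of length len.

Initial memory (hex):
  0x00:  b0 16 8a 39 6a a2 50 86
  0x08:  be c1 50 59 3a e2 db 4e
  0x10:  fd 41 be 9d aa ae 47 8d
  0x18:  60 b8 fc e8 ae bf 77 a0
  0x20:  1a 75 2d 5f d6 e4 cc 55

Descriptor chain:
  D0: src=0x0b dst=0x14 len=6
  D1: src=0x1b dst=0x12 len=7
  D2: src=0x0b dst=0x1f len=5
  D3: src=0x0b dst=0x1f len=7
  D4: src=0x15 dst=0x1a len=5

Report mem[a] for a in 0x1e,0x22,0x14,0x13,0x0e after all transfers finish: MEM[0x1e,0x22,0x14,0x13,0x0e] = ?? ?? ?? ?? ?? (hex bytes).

MEM[0x1e,0x22,0x14,0x13,0x0e] = fd db bf ae db

[0] 0x0b->0x14 len=6 : 59 3a e2 db 4e fd
[1] 0x1b->0x12 len=7 : e8 ae bf 77 a0 1a 75
[2] 0x0b->0x1f len=5 : 59 3a e2 db 4e
[3] 0x0b->0x1f len=7 : 59 3a e2 db 4e fd 41
[4] 0x15->0x1a len=5 : 77 a0 1a 75 fd
query mem[0x1e]=0xfd, mem[0x22]=0xdb, mem[0x14]=0xbf, mem[0x13]=0xae, mem[0x0e]=0xdb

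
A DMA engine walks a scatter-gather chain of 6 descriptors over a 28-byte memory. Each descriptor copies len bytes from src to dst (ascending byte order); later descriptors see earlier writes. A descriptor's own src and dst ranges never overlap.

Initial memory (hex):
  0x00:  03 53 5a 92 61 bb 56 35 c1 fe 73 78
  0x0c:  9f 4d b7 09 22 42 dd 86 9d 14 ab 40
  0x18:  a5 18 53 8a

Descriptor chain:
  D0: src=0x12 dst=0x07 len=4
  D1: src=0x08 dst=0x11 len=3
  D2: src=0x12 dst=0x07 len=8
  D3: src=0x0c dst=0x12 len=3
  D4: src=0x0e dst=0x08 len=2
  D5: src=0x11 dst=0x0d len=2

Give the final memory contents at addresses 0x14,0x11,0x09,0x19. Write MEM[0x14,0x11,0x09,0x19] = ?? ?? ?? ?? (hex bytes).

  after D0: wrote 4B at 0x07 = dd869d14
  after D1: wrote 3B at 0x11 = 869d14
  after D2: wrote 8B at 0x07 = 9d149d14ab40a518
  after D3: wrote 3B at 0x12 = 40a518
  after D4: wrote 2B at 0x08 = 1809
  after D5: wrote 2B at 0x0d = 8640
query mem[0x14]=0x18, mem[0x11]=0x86, mem[0x09]=0x09, mem[0x19]=0x18

MEM[0x14,0x11,0x09,0x19] = 18 86 09 18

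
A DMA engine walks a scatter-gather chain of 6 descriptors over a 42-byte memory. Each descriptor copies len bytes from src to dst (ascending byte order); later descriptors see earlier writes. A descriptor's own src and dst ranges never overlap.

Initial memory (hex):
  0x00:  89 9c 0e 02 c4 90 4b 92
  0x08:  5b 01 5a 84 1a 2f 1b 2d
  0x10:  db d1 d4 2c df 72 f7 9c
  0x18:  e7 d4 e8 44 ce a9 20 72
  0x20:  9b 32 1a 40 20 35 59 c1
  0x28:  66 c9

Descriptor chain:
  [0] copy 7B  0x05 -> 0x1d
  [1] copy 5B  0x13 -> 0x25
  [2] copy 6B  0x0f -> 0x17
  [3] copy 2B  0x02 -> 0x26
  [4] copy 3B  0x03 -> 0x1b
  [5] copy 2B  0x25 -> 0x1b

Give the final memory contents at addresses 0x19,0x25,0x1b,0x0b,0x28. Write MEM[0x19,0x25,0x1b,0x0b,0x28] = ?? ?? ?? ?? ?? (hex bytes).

[0] 0x05->0x1d len=7 : 90 4b 92 5b 01 5a 84
[1] 0x13->0x25 len=5 : 2c df 72 f7 9c
[2] 0x0f->0x17 len=6 : 2d db d1 d4 2c df
[3] 0x02->0x26 len=2 : 0e 02
[4] 0x03->0x1b len=3 : 02 c4 90
[5] 0x25->0x1b len=2 : 2c 0e
query mem[0x19]=0xd1, mem[0x25]=0x2c, mem[0x1b]=0x2c, mem[0x0b]=0x84, mem[0x28]=0xf7

MEM[0x19,0x25,0x1b,0x0b,0x28] = d1 2c 2c 84 f7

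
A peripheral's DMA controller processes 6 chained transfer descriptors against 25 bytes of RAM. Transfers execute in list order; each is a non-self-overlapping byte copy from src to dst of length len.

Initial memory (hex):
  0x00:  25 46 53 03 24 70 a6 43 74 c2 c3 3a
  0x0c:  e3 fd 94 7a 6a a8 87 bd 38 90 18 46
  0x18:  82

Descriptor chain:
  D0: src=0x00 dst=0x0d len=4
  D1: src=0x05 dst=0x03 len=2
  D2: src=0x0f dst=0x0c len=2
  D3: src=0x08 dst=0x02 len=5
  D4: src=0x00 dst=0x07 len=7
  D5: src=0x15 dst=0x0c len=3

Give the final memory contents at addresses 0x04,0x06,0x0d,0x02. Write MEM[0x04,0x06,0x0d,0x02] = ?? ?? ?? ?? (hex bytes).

MEM[0x04,0x06,0x0d,0x02] = c3 53 18 74

[0] 0x00->0x0d len=4 : 25 46 53 03
[1] 0x05->0x03 len=2 : 70 a6
[2] 0x0f->0x0c len=2 : 53 03
[3] 0x08->0x02 len=5 : 74 c2 c3 3a 53
[4] 0x00->0x07 len=7 : 25 46 74 c2 c3 3a 53
[5] 0x15->0x0c len=3 : 90 18 46
query mem[0x04]=0xc3, mem[0x06]=0x53, mem[0x0d]=0x18, mem[0x02]=0x74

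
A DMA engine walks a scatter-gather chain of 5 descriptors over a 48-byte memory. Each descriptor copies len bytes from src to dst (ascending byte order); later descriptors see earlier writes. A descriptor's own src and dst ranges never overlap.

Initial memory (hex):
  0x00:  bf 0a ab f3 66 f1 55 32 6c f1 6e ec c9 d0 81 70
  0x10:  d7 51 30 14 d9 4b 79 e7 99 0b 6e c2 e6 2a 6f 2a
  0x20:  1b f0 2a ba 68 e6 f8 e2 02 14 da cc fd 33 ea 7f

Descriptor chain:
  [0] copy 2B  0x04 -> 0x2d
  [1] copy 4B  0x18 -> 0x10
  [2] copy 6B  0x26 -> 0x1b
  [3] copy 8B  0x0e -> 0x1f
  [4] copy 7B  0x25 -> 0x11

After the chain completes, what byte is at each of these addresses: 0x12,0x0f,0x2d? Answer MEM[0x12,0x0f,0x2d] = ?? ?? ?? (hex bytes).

  after D0: wrote 2B at 0x2d = 66f1
  after D1: wrote 4B at 0x10 = 990b6ec2
  after D2: wrote 6B at 0x1b = f8e20214dacc
  after D3: wrote 8B at 0x1f = 8170990b6ec2d94b
  after D4: wrote 7B at 0x11 = d94be20214dacc
query mem[0x12]=0x4b, mem[0x0f]=0x70, mem[0x2d]=0x66

MEM[0x12,0x0f,0x2d] = 4b 70 66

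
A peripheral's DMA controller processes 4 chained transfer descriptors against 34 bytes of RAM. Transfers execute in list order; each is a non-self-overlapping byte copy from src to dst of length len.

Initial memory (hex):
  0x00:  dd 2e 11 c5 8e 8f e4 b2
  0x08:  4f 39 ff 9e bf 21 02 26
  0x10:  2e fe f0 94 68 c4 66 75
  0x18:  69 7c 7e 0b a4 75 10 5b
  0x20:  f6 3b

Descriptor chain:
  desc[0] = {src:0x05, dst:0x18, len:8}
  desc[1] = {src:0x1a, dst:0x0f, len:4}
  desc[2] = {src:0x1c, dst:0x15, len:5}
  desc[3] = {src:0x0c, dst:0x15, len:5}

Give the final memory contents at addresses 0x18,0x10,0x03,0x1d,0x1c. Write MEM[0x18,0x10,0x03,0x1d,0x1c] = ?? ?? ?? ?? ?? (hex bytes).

  after D0: wrote 8B at 0x18 = 8fe4b24f39ff9ebf
  after D1: wrote 4B at 0x0f = b24f39ff
  after D2: wrote 5B at 0x15 = 39ff9ebff6
  after D3: wrote 5B at 0x15 = bf2102b24f
query mem[0x18]=0xb2, mem[0x10]=0x4f, mem[0x03]=0xc5, mem[0x1d]=0xff, mem[0x1c]=0x39

MEM[0x18,0x10,0x03,0x1d,0x1c] = b2 4f c5 ff 39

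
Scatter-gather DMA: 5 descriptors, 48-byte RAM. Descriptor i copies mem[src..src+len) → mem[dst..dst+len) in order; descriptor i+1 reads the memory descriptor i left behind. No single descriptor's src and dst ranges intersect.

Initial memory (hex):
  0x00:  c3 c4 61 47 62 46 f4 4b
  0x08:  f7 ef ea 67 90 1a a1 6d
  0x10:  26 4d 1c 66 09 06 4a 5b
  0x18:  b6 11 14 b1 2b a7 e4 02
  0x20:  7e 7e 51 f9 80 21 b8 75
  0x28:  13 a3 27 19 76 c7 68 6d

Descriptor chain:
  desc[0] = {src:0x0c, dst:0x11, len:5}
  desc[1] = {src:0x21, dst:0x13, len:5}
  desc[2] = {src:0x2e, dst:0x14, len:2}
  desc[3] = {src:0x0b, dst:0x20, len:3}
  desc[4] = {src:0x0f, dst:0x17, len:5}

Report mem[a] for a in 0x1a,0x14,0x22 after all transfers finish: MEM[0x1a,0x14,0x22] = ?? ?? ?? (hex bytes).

MEM[0x1a,0x14,0x22] = 1a 68 1a

#0 dst[0x11+5] := {0x90,0x1a,0xa1,0x6d,0x26}
#1 dst[0x13+5] := {0x7e,0x51,0xf9,0x80,0x21}
#2 dst[0x14+2] := {0x68,0x6d}
#3 dst[0x20+3] := {0x67,0x90,0x1a}
#4 dst[0x17+5] := {0x6d,0x26,0x90,0x1a,0x7e}
query mem[0x1a]=0x1a, mem[0x14]=0x68, mem[0x22]=0x1a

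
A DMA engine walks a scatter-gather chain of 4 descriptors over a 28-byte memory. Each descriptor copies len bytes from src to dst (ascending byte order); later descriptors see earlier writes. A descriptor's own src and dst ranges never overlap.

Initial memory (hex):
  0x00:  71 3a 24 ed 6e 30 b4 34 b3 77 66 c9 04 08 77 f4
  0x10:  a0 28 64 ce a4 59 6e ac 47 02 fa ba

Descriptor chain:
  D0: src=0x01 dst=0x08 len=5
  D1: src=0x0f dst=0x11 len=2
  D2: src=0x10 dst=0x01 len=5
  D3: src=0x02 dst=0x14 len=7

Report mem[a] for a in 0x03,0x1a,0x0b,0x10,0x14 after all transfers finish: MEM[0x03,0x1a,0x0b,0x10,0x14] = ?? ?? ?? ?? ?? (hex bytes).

D0: mem[0x08..0x0c] <- [3a 24 ed 6e 30]
D1: mem[0x11..0x12] <- [f4 a0]
D2: mem[0x01..0x05] <- [a0 f4 a0 ce a4]
D3: mem[0x14..0x1a] <- [f4 a0 ce a4 b4 34 3a]
query mem[0x03]=0xa0, mem[0x1a]=0x3a, mem[0x0b]=0x6e, mem[0x10]=0xa0, mem[0x14]=0xf4

MEM[0x03,0x1a,0x0b,0x10,0x14] = a0 3a 6e a0 f4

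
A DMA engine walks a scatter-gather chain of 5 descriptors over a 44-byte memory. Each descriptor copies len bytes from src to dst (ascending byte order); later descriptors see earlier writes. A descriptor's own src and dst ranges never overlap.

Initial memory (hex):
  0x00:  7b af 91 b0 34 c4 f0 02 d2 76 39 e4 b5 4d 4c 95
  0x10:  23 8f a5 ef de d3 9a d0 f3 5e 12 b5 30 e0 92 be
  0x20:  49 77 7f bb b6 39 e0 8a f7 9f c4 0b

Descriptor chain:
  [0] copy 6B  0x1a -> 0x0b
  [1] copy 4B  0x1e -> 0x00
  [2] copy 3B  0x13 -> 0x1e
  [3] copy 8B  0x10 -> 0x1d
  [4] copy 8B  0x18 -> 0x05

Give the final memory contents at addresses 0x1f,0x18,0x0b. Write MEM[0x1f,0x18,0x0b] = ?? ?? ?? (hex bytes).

  after D0: wrote 6B at 0x0b = 12b530e092be
  after D1: wrote 4B at 0x00 = 92be4977
  after D2: wrote 3B at 0x1e = efded3
  after D3: wrote 8B at 0x1d = be8fa5efded39ad0
  after D4: wrote 8B at 0x05 = f35e12b530be8fa5
query mem[0x1f]=0xa5, mem[0x18]=0xf3, mem[0x0b]=0x8f

MEM[0x1f,0x18,0x0b] = a5 f3 8f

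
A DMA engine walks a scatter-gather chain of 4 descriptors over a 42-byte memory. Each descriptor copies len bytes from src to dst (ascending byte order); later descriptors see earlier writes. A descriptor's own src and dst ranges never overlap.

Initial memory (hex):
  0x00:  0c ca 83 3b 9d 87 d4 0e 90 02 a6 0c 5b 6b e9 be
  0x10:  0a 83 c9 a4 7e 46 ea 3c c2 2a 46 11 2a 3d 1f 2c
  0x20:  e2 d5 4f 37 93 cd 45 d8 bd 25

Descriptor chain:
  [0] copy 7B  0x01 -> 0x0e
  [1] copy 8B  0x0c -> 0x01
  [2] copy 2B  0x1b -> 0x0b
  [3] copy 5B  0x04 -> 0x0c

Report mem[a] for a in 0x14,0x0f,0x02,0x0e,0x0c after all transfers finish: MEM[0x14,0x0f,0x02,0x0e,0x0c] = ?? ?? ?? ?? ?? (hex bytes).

  after D0: wrote 7B at 0x0e = ca833b9d87d40e
  after D1: wrote 8B at 0x01 = 5b6bca833b9d87d4
  after D2: wrote 2B at 0x0b = 112a
  after D3: wrote 5B at 0x0c = 833b9d87d4
query mem[0x14]=0x0e, mem[0x0f]=0x87, mem[0x02]=0x6b, mem[0x0e]=0x9d, mem[0x0c]=0x83

MEM[0x14,0x0f,0x02,0x0e,0x0c] = 0e 87 6b 9d 83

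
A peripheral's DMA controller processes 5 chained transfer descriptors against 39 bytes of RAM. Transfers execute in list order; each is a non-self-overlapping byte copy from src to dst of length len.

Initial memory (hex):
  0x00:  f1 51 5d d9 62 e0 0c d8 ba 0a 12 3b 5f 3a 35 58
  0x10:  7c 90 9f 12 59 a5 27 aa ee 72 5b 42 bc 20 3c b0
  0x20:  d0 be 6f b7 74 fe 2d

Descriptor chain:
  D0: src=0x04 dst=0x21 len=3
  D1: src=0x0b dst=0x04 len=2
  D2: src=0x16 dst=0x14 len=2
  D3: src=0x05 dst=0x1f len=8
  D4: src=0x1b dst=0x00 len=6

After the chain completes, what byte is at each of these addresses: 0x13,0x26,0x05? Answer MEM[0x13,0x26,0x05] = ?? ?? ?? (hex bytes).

MEM[0x13,0x26,0x05] = 12 5f 0c

#0 dst[0x21+3] := {0x62,0xe0,0x0c}
#1 dst[0x04+2] := {0x3b,0x5f}
#2 dst[0x14+2] := {0x27,0xaa}
#3 dst[0x1f+8] := {0x5f,0x0c,0xd8,0xba,0x0a,0x12,0x3b,0x5f}
#4 dst[0x00+6] := {0x42,0xbc,0x20,0x3c,0x5f,0x0c}
query mem[0x13]=0x12, mem[0x26]=0x5f, mem[0x05]=0x0c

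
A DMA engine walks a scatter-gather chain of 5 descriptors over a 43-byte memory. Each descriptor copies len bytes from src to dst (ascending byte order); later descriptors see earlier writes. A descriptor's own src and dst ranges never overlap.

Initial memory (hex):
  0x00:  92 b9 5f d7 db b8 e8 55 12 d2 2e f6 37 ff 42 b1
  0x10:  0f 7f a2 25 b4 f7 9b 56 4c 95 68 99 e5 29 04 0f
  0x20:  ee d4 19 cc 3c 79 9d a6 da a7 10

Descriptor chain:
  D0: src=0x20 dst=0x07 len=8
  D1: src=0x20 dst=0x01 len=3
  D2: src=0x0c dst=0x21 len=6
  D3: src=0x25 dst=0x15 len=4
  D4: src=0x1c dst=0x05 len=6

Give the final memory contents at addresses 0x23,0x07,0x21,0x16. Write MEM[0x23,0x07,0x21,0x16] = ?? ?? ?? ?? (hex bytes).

MEM[0x23,0x07,0x21,0x16] = a6 04 79 7f

D0: mem[0x07..0x0e] <- [ee d4 19 cc 3c 79 9d a6]
D1: mem[0x01..0x03] <- [ee d4 19]
D2: mem[0x21..0x26] <- [79 9d a6 b1 0f 7f]
D3: mem[0x15..0x18] <- [0f 7f a6 da]
D4: mem[0x05..0x0a] <- [e5 29 04 0f ee 79]
query mem[0x23]=0xa6, mem[0x07]=0x04, mem[0x21]=0x79, mem[0x16]=0x7f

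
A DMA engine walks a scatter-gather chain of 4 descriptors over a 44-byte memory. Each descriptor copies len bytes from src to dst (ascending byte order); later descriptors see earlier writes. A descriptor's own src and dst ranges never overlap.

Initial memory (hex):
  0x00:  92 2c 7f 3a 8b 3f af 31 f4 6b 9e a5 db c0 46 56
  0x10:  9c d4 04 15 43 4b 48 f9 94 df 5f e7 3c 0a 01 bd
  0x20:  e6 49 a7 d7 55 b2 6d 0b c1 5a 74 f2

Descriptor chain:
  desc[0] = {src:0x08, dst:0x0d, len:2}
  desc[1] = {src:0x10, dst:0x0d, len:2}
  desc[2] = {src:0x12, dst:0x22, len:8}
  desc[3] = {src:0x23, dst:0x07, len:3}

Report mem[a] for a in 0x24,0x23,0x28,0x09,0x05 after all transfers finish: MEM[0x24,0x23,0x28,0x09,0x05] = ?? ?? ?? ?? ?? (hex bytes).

MEM[0x24,0x23,0x28,0x09,0x05] = 43 15 94 4b 3f

D0: mem[0x0d..0x0e] <- [f4 6b]
D1: mem[0x0d..0x0e] <- [9c d4]
D2: mem[0x22..0x29] <- [04 15 43 4b 48 f9 94 df]
D3: mem[0x07..0x09] <- [15 43 4b]
query mem[0x24]=0x43, mem[0x23]=0x15, mem[0x28]=0x94, mem[0x09]=0x4b, mem[0x05]=0x3f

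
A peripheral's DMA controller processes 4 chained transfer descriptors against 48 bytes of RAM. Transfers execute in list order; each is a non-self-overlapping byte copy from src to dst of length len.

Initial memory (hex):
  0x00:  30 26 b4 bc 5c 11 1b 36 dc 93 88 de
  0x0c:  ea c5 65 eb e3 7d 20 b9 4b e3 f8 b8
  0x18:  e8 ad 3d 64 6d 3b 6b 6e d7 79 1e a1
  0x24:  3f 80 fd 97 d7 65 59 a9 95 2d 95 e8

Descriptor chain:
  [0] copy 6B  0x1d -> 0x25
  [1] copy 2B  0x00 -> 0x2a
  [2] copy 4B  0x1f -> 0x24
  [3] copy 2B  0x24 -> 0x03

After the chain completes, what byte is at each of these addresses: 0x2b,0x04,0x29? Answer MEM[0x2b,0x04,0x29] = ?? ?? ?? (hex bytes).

MEM[0x2b,0x04,0x29] = 26 d7 79

D0: mem[0x25..0x2a] <- [3b 6b 6e d7 79 1e]
D1: mem[0x2a..0x2b] <- [30 26]
D2: mem[0x24..0x27] <- [6e d7 79 1e]
D3: mem[0x03..0x04] <- [6e d7]
query mem[0x2b]=0x26, mem[0x04]=0xd7, mem[0x29]=0x79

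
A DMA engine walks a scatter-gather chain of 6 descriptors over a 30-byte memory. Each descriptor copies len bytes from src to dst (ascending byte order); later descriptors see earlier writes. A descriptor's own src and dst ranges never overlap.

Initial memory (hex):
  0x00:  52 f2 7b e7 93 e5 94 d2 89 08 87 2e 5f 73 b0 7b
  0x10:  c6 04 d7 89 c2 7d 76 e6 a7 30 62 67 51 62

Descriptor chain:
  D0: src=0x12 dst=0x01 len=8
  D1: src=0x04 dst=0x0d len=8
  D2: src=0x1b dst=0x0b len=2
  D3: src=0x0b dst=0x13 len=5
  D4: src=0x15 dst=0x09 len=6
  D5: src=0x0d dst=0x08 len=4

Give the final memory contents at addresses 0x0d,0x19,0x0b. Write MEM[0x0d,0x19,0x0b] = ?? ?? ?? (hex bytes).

#0 dst[0x01+8] := {0xd7,0x89,0xc2,0x7d,0x76,0xe6,0xa7,0x30}
#1 dst[0x0d+8] := {0x7d,0x76,0xe6,0xa7,0x30,0x08,0x87,0x2e}
#2 dst[0x0b+2] := {0x67,0x51}
#3 dst[0x13+5] := {0x67,0x51,0x7d,0x76,0xe6}
#4 dst[0x09+6] := {0x7d,0x76,0xe6,0xa7,0x30,0x62}
#5 dst[0x08+4] := {0x30,0x62,0xe6,0xa7}
query mem[0x0d]=0x30, mem[0x19]=0x30, mem[0x0b]=0xa7

MEM[0x0d,0x19,0x0b] = 30 30 a7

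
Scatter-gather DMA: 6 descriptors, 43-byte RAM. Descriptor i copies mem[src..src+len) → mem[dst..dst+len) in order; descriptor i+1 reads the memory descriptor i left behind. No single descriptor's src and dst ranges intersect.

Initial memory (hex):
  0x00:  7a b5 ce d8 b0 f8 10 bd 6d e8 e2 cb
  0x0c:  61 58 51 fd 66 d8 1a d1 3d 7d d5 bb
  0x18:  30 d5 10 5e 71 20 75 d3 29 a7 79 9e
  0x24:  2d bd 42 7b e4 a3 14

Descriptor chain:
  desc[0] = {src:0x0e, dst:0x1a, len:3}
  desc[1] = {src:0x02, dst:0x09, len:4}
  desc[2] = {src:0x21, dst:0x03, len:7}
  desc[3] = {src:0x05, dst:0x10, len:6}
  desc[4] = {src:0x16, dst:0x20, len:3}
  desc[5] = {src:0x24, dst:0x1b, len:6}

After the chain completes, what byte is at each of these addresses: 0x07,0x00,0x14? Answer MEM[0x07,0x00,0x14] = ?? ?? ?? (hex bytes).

[0] 0x0e->0x1a len=3 : 51 fd 66
[1] 0x02->0x09 len=4 : ce d8 b0 f8
[2] 0x21->0x03 len=7 : a7 79 9e 2d bd 42 7b
[3] 0x05->0x10 len=6 : 9e 2d bd 42 7b d8
[4] 0x16->0x20 len=3 : d5 bb 30
[5] 0x24->0x1b len=6 : 2d bd 42 7b e4 a3
query mem[0x07]=0xbd, mem[0x00]=0x7a, mem[0x14]=0x7b

MEM[0x07,0x00,0x14] = bd 7a 7b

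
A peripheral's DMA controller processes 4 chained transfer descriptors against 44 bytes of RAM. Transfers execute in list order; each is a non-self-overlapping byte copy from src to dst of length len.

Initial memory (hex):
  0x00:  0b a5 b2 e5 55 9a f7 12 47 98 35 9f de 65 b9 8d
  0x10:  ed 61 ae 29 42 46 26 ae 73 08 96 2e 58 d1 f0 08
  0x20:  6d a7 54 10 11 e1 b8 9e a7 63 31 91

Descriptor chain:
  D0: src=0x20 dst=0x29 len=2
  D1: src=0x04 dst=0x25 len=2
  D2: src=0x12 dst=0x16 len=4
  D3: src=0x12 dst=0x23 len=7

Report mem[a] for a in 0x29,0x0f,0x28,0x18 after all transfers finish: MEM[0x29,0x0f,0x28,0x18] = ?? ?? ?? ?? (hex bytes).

[0] 0x20->0x29 len=2 : 6d a7
[1] 0x04->0x25 len=2 : 55 9a
[2] 0x12->0x16 len=4 : ae 29 42 46
[3] 0x12->0x23 len=7 : ae 29 42 46 ae 29 42
query mem[0x29]=0x42, mem[0x0f]=0x8d, mem[0x28]=0x29, mem[0x18]=0x42

MEM[0x29,0x0f,0x28,0x18] = 42 8d 29 42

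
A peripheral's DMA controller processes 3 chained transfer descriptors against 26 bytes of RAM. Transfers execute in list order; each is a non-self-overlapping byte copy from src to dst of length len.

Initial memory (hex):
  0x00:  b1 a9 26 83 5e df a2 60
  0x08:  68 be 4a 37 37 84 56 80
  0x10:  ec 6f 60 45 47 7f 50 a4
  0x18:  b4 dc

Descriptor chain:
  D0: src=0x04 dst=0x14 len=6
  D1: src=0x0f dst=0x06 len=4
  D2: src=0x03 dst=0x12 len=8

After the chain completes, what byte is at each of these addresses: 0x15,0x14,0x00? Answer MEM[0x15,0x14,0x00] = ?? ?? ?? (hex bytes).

MEM[0x15,0x14,0x00] = 80 df b1

D0: mem[0x14..0x19] <- [5e df a2 60 68 be]
D1: mem[0x06..0x09] <- [80 ec 6f 60]
D2: mem[0x12..0x19] <- [83 5e df 80 ec 6f 60 4a]
query mem[0x15]=0x80, mem[0x14]=0xdf, mem[0x00]=0xb1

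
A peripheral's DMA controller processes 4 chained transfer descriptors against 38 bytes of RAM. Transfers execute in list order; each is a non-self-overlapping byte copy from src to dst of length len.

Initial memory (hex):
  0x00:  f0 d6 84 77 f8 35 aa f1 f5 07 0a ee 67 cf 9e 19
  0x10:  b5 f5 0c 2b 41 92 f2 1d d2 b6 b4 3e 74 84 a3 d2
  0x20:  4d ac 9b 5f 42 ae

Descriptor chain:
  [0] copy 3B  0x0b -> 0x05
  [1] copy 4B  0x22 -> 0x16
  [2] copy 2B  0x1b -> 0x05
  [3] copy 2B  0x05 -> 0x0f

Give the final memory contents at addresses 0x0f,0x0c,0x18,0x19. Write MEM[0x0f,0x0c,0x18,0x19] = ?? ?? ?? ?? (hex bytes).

#0 dst[0x05+3] := {0xee,0x67,0xcf}
#1 dst[0x16+4] := {0x9b,0x5f,0x42,0xae}
#2 dst[0x05+2] := {0x3e,0x74}
#3 dst[0x0f+2] := {0x3e,0x74}
query mem[0x0f]=0x3e, mem[0x0c]=0x67, mem[0x18]=0x42, mem[0x19]=0xae

MEM[0x0f,0x0c,0x18,0x19] = 3e 67 42 ae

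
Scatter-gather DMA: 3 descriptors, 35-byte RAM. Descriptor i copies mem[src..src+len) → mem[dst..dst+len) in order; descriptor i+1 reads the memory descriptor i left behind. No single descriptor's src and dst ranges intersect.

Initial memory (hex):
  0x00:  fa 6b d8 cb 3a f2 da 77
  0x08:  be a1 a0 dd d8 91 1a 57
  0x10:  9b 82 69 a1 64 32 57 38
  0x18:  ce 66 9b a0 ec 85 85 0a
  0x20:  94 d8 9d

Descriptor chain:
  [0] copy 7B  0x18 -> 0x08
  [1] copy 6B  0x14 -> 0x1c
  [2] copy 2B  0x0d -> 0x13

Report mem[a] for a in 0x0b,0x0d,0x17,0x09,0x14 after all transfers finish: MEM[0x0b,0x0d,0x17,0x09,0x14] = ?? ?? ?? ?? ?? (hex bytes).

MEM[0x0b,0x0d,0x17,0x09,0x14] = a0 85 38 66 85

#0 dst[0x08+7] := {0xce,0x66,0x9b,0xa0,0xec,0x85,0x85}
#1 dst[0x1c+6] := {0x64,0x32,0x57,0x38,0xce,0x66}
#2 dst[0x13+2] := {0x85,0x85}
query mem[0x0b]=0xa0, mem[0x0d]=0x85, mem[0x17]=0x38, mem[0x09]=0x66, mem[0x14]=0x85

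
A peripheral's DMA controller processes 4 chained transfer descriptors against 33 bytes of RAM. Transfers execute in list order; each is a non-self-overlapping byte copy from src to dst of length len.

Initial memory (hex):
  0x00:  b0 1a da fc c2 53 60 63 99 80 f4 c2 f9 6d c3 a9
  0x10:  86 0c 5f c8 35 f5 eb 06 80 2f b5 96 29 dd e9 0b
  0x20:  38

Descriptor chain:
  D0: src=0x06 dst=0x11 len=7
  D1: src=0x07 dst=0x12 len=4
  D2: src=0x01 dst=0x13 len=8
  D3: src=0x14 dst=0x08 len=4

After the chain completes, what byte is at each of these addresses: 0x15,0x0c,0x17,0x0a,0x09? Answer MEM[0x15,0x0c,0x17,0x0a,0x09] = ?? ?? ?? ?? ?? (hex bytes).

MEM[0x15,0x0c,0x17,0x0a,0x09] = fc f9 53 c2 fc

D0: mem[0x11..0x17] <- [60 63 99 80 f4 c2 f9]
D1: mem[0x12..0x15] <- [63 99 80 f4]
D2: mem[0x13..0x1a] <- [1a da fc c2 53 60 63 99]
D3: mem[0x08..0x0b] <- [da fc c2 53]
query mem[0x15]=0xfc, mem[0x0c]=0xf9, mem[0x17]=0x53, mem[0x0a]=0xc2, mem[0x09]=0xfc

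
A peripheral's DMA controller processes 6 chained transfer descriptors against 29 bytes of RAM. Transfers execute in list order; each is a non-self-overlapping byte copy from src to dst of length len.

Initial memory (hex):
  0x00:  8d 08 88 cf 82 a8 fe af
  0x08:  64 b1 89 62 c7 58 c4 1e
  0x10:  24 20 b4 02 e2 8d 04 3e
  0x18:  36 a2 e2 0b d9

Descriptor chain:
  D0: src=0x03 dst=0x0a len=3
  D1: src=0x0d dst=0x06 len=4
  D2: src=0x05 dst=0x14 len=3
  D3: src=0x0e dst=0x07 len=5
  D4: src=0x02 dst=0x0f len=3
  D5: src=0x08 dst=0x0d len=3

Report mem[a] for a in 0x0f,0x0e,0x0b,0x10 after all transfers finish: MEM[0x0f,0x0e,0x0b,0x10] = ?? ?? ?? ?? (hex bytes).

MEM[0x0f,0x0e,0x0b,0x10] = 20 24 b4 cf

D0: mem[0x0a..0x0c] <- [cf 82 a8]
D1: mem[0x06..0x09] <- [58 c4 1e 24]
D2: mem[0x14..0x16] <- [a8 58 c4]
D3: mem[0x07..0x0b] <- [c4 1e 24 20 b4]
D4: mem[0x0f..0x11] <- [88 cf 82]
D5: mem[0x0d..0x0f] <- [1e 24 20]
query mem[0x0f]=0x20, mem[0x0e]=0x24, mem[0x0b]=0xb4, mem[0x10]=0xcf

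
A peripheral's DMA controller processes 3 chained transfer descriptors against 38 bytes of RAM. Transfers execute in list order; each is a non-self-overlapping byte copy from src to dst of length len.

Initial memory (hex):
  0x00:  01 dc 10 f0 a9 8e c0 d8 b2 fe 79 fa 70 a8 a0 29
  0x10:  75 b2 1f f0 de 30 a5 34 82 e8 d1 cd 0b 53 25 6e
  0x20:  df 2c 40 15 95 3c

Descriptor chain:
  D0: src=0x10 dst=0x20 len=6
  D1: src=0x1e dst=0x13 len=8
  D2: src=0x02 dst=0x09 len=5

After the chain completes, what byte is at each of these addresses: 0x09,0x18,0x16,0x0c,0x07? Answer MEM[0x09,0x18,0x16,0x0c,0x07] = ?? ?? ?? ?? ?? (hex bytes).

MEM[0x09,0x18,0x16,0x0c,0x07] = 10 f0 b2 8e d8

#0 dst[0x20+6] := {0x75,0xb2,0x1f,0xf0,0xde,0x30}
#1 dst[0x13+8] := {0x25,0x6e,0x75,0xb2,0x1f,0xf0,0xde,0x30}
#2 dst[0x09+5] := {0x10,0xf0,0xa9,0x8e,0xc0}
query mem[0x09]=0x10, mem[0x18]=0xf0, mem[0x16]=0xb2, mem[0x0c]=0x8e, mem[0x07]=0xd8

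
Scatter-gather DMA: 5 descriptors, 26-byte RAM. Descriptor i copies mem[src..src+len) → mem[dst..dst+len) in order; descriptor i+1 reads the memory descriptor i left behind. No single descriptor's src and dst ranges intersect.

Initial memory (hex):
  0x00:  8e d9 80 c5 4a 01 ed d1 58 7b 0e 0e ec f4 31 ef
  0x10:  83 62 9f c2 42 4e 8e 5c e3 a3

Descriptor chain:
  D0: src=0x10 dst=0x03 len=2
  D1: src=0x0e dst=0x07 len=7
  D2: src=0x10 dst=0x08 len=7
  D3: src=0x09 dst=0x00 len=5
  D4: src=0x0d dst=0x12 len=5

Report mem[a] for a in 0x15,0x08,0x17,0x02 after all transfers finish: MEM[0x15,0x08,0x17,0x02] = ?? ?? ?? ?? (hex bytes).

#0 dst[0x03+2] := {0x83,0x62}
#1 dst[0x07+7] := {0x31,0xef,0x83,0x62,0x9f,0xc2,0x42}
#2 dst[0x08+7] := {0x83,0x62,0x9f,0xc2,0x42,0x4e,0x8e}
#3 dst[0x00+5] := {0x62,0x9f,0xc2,0x42,0x4e}
#4 dst[0x12+5] := {0x4e,0x8e,0xef,0x83,0x62}
query mem[0x15]=0x83, mem[0x08]=0x83, mem[0x17]=0x5c, mem[0x02]=0xc2

MEM[0x15,0x08,0x17,0x02] = 83 83 5c c2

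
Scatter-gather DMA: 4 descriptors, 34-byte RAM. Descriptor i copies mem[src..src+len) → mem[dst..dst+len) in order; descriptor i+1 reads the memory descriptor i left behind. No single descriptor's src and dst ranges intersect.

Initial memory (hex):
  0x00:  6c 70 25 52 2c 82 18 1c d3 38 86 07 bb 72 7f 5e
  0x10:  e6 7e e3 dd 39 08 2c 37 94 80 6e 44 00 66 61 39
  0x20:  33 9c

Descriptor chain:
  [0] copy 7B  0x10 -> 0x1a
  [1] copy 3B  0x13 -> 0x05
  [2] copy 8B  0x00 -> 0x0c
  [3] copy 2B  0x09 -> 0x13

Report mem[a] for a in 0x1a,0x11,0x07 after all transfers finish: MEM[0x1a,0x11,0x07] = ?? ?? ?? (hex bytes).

#0 dst[0x1a+7] := {0xe6,0x7e,0xe3,0xdd,0x39,0x08,0x2c}
#1 dst[0x05+3] := {0xdd,0x39,0x08}
#2 dst[0x0c+8] := {0x6c,0x70,0x25,0x52,0x2c,0xdd,0x39,0x08}
#3 dst[0x13+2] := {0x38,0x86}
query mem[0x1a]=0xe6, mem[0x11]=0xdd, mem[0x07]=0x08

MEM[0x1a,0x11,0x07] = e6 dd 08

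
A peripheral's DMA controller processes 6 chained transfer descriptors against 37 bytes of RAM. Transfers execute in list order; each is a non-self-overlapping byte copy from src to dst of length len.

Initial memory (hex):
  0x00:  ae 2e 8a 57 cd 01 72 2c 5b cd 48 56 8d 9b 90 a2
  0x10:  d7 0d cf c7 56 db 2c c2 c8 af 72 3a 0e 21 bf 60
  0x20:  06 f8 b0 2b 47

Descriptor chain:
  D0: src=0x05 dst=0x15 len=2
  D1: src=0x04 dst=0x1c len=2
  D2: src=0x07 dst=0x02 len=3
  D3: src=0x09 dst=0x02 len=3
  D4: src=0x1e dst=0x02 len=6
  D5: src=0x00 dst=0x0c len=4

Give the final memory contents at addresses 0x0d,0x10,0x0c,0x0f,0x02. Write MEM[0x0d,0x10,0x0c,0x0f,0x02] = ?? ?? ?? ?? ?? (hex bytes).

MEM[0x0d,0x10,0x0c,0x0f,0x02] = 2e d7 ae 60 bf

  after D0: wrote 2B at 0x15 = 0172
  after D1: wrote 2B at 0x1c = cd01
  after D2: wrote 3B at 0x02 = 2c5bcd
  after D3: wrote 3B at 0x02 = cd4856
  after D4: wrote 6B at 0x02 = bf6006f8b02b
  after D5: wrote 4B at 0x0c = ae2ebf60
query mem[0x0d]=0x2e, mem[0x10]=0xd7, mem[0x0c]=0xae, mem[0x0f]=0x60, mem[0x02]=0xbf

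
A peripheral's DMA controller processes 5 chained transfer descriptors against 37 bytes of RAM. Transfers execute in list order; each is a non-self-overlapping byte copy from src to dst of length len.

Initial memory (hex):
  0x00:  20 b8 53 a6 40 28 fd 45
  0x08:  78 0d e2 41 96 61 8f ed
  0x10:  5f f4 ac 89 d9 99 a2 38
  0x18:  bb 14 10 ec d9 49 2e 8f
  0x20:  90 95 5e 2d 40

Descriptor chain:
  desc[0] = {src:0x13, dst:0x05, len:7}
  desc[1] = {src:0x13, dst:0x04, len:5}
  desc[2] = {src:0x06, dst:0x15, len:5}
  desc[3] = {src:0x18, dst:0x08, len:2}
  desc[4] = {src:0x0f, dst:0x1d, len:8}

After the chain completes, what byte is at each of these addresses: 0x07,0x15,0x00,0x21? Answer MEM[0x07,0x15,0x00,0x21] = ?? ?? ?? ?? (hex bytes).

MEM[0x07,0x15,0x00,0x21] = a2 99 20 89

  after D0: wrote 7B at 0x05 = 89d999a238bb14
  after D1: wrote 5B at 0x04 = 89d999a238
  after D2: wrote 5B at 0x15 = 99a23838bb
  after D3: wrote 2B at 0x08 = 38bb
  after D4: wrote 8B at 0x1d = ed5ff4ac89d999a2
query mem[0x07]=0xa2, mem[0x15]=0x99, mem[0x00]=0x20, mem[0x21]=0x89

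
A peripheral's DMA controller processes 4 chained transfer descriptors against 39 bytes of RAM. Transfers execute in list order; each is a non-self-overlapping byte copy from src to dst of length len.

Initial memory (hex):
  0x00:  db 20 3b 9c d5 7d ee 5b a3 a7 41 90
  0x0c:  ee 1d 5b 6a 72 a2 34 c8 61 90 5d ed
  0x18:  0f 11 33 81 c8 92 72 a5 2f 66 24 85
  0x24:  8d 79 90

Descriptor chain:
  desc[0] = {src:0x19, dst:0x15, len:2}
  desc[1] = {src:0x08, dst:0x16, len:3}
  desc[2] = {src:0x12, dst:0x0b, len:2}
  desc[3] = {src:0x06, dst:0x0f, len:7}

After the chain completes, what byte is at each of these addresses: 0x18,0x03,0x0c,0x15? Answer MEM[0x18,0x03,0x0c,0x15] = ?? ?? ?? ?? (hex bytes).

[0] 0x19->0x15 len=2 : 11 33
[1] 0x08->0x16 len=3 : a3 a7 41
[2] 0x12->0x0b len=2 : 34 c8
[3] 0x06->0x0f len=7 : ee 5b a3 a7 41 34 c8
query mem[0x18]=0x41, mem[0x03]=0x9c, mem[0x0c]=0xc8, mem[0x15]=0xc8

MEM[0x18,0x03,0x0c,0x15] = 41 9c c8 c8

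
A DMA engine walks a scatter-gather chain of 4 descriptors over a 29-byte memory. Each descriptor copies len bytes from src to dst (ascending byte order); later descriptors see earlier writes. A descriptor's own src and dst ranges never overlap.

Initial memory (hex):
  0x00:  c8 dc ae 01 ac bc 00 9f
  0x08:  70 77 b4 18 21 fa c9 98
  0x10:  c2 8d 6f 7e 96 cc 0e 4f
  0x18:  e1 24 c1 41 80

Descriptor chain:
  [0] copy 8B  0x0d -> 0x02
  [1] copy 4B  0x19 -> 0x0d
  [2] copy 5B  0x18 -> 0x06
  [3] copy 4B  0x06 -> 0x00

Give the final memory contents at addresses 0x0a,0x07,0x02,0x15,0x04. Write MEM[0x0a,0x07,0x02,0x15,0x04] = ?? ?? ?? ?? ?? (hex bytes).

MEM[0x0a,0x07,0x02,0x15,0x04] = 80 24 c1 cc 98

D0: mem[0x02..0x09] <- [fa c9 98 c2 8d 6f 7e 96]
D1: mem[0x0d..0x10] <- [24 c1 41 80]
D2: mem[0x06..0x0a] <- [e1 24 c1 41 80]
D3: mem[0x00..0x03] <- [e1 24 c1 41]
query mem[0x0a]=0x80, mem[0x07]=0x24, mem[0x02]=0xc1, mem[0x15]=0xcc, mem[0x04]=0x98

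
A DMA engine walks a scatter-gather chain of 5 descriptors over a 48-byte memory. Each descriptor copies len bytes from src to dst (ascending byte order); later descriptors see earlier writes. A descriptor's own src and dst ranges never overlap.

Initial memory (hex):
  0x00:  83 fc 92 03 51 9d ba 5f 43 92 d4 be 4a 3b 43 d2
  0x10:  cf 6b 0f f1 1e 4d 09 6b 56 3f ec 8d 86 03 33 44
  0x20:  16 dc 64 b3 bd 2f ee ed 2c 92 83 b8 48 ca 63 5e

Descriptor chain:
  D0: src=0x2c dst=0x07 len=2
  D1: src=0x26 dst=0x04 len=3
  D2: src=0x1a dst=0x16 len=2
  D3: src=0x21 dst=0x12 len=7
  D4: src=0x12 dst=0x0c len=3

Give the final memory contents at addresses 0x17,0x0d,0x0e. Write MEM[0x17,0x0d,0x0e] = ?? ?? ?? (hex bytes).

D0: mem[0x07..0x08] <- [48 ca]
D1: mem[0x04..0x06] <- [ee ed 2c]
D2: mem[0x16..0x17] <- [ec 8d]
D3: mem[0x12..0x18] <- [dc 64 b3 bd 2f ee ed]
D4: mem[0x0c..0x0e] <- [dc 64 b3]
query mem[0x17]=0xee, mem[0x0d]=0x64, mem[0x0e]=0xb3

MEM[0x17,0x0d,0x0e] = ee 64 b3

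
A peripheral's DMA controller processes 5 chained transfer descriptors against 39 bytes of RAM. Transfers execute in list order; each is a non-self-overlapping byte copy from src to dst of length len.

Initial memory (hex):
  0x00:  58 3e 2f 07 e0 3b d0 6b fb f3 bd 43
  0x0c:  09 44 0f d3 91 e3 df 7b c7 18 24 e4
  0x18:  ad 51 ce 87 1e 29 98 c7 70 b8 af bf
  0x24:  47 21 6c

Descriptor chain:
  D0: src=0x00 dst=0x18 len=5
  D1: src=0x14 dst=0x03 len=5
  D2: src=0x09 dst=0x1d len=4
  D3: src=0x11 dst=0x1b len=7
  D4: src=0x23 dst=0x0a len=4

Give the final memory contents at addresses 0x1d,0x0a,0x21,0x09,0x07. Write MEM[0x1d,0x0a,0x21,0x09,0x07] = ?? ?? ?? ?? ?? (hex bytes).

MEM[0x1d,0x0a,0x21,0x09,0x07] = 7b bf e4 f3 58

#0 dst[0x18+5] := {0x58,0x3e,0x2f,0x07,0xe0}
#1 dst[0x03+5] := {0xc7,0x18,0x24,0xe4,0x58}
#2 dst[0x1d+4] := {0xf3,0xbd,0x43,0x09}
#3 dst[0x1b+7] := {0xe3,0xdf,0x7b,0xc7,0x18,0x24,0xe4}
#4 dst[0x0a+4] := {0xbf,0x47,0x21,0x6c}
query mem[0x1d]=0x7b, mem[0x0a]=0xbf, mem[0x21]=0xe4, mem[0x09]=0xf3, mem[0x07]=0x58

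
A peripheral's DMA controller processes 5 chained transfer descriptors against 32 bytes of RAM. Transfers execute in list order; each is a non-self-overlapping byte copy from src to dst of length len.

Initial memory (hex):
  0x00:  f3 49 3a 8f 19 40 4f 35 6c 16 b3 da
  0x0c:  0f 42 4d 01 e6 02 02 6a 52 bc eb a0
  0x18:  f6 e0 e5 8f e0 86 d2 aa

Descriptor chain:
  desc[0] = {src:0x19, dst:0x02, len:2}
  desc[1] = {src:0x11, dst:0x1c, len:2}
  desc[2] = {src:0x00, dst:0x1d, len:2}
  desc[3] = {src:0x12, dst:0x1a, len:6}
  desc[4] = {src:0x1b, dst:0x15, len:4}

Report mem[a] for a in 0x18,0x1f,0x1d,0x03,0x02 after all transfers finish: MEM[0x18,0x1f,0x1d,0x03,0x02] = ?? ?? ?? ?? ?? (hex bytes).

  after D0: wrote 2B at 0x02 = e0e5
  after D1: wrote 2B at 0x1c = 0202
  after D2: wrote 2B at 0x1d = f349
  after D3: wrote 6B at 0x1a = 026a52bceba0
  after D4: wrote 4B at 0x15 = 6a52bceb
query mem[0x18]=0xeb, mem[0x1f]=0xa0, mem[0x1d]=0xbc, mem[0x03]=0xe5, mem[0x02]=0xe0

MEM[0x18,0x1f,0x1d,0x03,0x02] = eb a0 bc e5 e0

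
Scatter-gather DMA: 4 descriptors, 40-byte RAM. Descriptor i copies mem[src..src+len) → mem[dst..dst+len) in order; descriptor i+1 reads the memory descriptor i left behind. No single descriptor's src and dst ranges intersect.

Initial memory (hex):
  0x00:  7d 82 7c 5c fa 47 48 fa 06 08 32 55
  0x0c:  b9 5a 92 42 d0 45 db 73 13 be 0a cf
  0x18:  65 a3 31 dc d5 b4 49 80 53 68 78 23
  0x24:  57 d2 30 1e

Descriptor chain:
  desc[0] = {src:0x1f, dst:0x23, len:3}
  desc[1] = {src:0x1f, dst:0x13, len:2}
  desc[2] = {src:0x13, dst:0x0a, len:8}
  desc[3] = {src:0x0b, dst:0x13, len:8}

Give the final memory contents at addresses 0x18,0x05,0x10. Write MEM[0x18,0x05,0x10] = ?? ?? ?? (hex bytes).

MEM[0x18,0x05,0x10] = a3 47 a3

#0 dst[0x23+3] := {0x80,0x53,0x68}
#1 dst[0x13+2] := {0x80,0x53}
#2 dst[0x0a+8] := {0x80,0x53,0xbe,0x0a,0xcf,0x65,0xa3,0x31}
#3 dst[0x13+8] := {0x53,0xbe,0x0a,0xcf,0x65,0xa3,0x31,0xdb}
query mem[0x18]=0xa3, mem[0x05]=0x47, mem[0x10]=0xa3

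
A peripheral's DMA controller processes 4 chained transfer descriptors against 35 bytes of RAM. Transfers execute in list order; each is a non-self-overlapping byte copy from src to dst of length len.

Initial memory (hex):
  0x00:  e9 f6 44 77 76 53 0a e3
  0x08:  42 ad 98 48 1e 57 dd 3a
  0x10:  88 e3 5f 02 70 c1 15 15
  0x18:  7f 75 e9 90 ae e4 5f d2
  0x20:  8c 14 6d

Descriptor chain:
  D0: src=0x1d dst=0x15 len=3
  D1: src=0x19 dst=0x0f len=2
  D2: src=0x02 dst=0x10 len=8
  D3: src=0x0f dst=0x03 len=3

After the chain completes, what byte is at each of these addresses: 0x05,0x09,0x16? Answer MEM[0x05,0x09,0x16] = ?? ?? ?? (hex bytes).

D0: mem[0x15..0x17] <- [e4 5f d2]
D1: mem[0x0f..0x10] <- [75 e9]
D2: mem[0x10..0x17] <- [44 77 76 53 0a e3 42 ad]
D3: mem[0x03..0x05] <- [75 44 77]
query mem[0x05]=0x77, mem[0x09]=0xad, mem[0x16]=0x42

MEM[0x05,0x09,0x16] = 77 ad 42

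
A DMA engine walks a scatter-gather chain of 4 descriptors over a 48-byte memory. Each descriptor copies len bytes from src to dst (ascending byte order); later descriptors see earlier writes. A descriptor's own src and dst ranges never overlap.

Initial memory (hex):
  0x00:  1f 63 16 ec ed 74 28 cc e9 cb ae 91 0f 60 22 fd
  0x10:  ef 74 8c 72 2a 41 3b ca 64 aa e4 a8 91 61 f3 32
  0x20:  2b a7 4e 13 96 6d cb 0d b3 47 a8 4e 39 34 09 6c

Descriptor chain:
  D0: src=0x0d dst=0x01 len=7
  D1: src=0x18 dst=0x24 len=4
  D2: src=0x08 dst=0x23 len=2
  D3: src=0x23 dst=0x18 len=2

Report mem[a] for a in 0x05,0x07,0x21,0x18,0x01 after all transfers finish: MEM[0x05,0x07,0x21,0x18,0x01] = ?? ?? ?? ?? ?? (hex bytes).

D0: mem[0x01..0x07] <- [60 22 fd ef 74 8c 72]
D1: mem[0x24..0x27] <- [64 aa e4 a8]
D2: mem[0x23..0x24] <- [e9 cb]
D3: mem[0x18..0x19] <- [e9 cb]
query mem[0x05]=0x74, mem[0x07]=0x72, mem[0x21]=0xa7, mem[0x18]=0xe9, mem[0x01]=0x60

MEM[0x05,0x07,0x21,0x18,0x01] = 74 72 a7 e9 60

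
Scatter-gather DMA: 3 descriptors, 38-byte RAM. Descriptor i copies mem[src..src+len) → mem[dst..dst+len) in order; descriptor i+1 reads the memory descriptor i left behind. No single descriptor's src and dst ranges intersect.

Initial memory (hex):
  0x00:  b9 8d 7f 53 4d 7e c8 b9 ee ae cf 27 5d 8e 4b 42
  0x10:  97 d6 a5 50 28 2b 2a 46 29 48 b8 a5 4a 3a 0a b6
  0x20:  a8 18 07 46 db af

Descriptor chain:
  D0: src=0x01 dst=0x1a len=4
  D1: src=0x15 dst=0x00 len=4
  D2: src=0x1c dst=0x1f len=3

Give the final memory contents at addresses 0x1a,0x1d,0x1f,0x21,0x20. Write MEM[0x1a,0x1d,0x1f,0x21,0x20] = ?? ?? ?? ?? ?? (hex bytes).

#0 dst[0x1a+4] := {0x8d,0x7f,0x53,0x4d}
#1 dst[0x00+4] := {0x2b,0x2a,0x46,0x29}
#2 dst[0x1f+3] := {0x53,0x4d,0x0a}
query mem[0x1a]=0x8d, mem[0x1d]=0x4d, mem[0x1f]=0x53, mem[0x21]=0x0a, mem[0x20]=0x4d

MEM[0x1a,0x1d,0x1f,0x21,0x20] = 8d 4d 53 0a 4d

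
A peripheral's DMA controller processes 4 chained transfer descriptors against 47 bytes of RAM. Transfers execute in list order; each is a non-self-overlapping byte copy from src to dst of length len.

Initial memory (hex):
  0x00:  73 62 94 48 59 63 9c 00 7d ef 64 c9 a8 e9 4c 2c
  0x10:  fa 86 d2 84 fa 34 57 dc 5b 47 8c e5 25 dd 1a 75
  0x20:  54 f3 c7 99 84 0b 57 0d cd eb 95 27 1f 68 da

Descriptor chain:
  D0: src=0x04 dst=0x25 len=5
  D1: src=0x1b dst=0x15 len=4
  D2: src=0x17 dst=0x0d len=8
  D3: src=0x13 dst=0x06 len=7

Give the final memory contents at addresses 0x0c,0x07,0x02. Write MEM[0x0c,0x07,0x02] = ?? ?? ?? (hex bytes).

MEM[0x0c,0x07,0x02] = 47 1a 94

[0] 0x04->0x25 len=5 : 59 63 9c 00 7d
[1] 0x1b->0x15 len=4 : e5 25 dd 1a
[2] 0x17->0x0d len=8 : dd 1a 47 8c e5 25 dd 1a
[3] 0x13->0x06 len=7 : dd 1a e5 25 dd 1a 47
query mem[0x0c]=0x47, mem[0x07]=0x1a, mem[0x02]=0x94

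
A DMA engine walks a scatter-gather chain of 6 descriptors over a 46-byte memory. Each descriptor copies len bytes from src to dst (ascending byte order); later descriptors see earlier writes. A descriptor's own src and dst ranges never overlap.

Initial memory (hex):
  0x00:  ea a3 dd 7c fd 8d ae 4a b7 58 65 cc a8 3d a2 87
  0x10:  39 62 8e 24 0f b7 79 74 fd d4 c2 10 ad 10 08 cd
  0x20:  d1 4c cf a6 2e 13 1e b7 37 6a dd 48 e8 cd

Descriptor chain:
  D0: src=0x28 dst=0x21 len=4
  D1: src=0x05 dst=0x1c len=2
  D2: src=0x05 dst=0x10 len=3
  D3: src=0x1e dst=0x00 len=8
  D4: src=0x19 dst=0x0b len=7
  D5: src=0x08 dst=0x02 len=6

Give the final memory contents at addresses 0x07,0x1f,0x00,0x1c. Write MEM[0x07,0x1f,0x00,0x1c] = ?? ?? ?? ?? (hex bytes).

MEM[0x07,0x1f,0x00,0x1c] = 10 cd 08 8d

#0 dst[0x21+4] := {0x37,0x6a,0xdd,0x48}
#1 dst[0x1c+2] := {0x8d,0xae}
#2 dst[0x10+3] := {0x8d,0xae,0x4a}
#3 dst[0x00+8] := {0x08,0xcd,0xd1,0x37,0x6a,0xdd,0x48,0x13}
#4 dst[0x0b+7] := {0xd4,0xc2,0x10,0x8d,0xae,0x08,0xcd}
#5 dst[0x02+6] := {0xb7,0x58,0x65,0xd4,0xc2,0x10}
query mem[0x07]=0x10, mem[0x1f]=0xcd, mem[0x00]=0x08, mem[0x1c]=0x8d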